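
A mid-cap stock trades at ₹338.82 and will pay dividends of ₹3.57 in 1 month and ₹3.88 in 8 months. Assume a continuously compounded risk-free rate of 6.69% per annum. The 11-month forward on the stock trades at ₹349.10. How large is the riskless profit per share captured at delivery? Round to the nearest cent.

PV(dividends) I = 3.57·e^(−0.0669·1/12) + 3.88·e^(−0.0669·8/12) = 7.2609
Fair forward F* = (S − I)·e^(rT) = (338.82 − 7.2609)·e^0.061325 = 331.5591 × 1.063244 = 352.5282
Market ₹349.10 < fair 352.5282: forward underpriced → reverse cash-and-carry (short the stock, invest proceeds at r, pay the dividends, go long the forward).
Profit at T = |F_mkt − F*| = |349.10 − 352.5282| = ₹3.43 per share

₹3.43 per share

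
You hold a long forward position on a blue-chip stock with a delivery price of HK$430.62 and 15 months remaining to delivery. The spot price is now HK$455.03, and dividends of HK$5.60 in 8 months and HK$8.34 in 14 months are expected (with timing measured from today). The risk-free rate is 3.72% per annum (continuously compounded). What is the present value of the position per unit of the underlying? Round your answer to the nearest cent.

HK$30.53

PV(remaining dividends) I = 5.60·e^(−0.0372·8/12) + 8.34·e^(−0.0372·14/12) = 13.4486
Current forward F = (S − I)·e^(rT) = (455.03 − 13.4486)·e^(0.0372·15/12) = 441.5814 × 1.047598 = 462.5998
Value (long) = (F − K)·e^(−rT) = (462.5998 − 430.62) × 0.954565 = 30.5268
Value = HK$30.53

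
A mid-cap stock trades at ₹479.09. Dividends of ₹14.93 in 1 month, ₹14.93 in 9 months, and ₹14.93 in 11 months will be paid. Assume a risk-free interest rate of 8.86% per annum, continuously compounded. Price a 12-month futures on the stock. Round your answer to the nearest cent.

PV(dividends) I = 14.93·e^(−0.0886·1/12) + 14.93·e^(−0.0886·9/12) + 14.93·e^(−0.0886·11/12)
I = 14.8202 + 13.9701 + 13.7654 = 42.5557
F = (S − I)·e^(rT) = (479.09 − 42.5557) · e^(0.0886·12/12)
= 436.5343 · e^0.088600 = 436.5343 × 1.092644 = ₹476.98

₹476.98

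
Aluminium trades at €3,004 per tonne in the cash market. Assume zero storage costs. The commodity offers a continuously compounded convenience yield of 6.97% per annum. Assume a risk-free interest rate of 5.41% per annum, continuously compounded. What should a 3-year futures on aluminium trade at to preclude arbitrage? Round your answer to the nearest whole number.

€2,867 per tonne

Net carry = r + u − y = 0.0541 + 0.0000 − 0.0697 = -0.0156
F = S·e^((r+u−y)T) = 3004 · e^(-0.0156 × 3) = 3004 · e^-0.046800
= 3004 × 0.954278 = €2,867 per tonne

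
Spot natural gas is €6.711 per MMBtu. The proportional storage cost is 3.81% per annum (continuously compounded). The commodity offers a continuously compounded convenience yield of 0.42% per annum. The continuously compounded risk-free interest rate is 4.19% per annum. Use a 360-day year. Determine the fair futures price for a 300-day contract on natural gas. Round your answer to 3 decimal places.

€7.149 per MMBtu

Net carry = r + u − y = 0.0419 + 0.0381 − 0.0042 = 0.0758
F = S·e^((r+u−y)T) = 6.711 · e^(0.0758 × 300/360) = 6.711 · e^0.063167
= 6.711 × 1.065205 = €7.149 per MMBtu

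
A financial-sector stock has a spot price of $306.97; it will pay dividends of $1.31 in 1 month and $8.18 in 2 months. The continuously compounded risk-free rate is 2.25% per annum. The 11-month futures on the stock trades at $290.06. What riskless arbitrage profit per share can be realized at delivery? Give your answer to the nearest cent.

$13.65 per share

PV(dividends) I = 1.31·e^(−0.0225·1/12) + 8.18·e^(−0.0225·2/12) = 9.4569
Fair futures F* = (S − I)·e^(rT) = (306.97 − 9.4569)·e^0.020625 = 297.5131 × 1.020839 = 303.7130
Market $290.06 < fair 303.7130: forward underpriced → reverse cash-and-carry (short the stock, invest proceeds at r, pay the dividends, go long the forward).
Profit at T = |F_mkt − F*| = |290.06 − 303.7130| = $13.65 per share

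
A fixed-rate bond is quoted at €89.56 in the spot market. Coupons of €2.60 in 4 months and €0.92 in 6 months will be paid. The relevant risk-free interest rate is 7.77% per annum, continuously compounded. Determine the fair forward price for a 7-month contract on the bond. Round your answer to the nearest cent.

€90.14

PV(coupons) I = 2.60·e^(−0.0777·4/12) + 0.92·e^(−0.0777·6/12)
I = 2.5335 + 0.8849 = 3.4184
F = (S − I)·e^(rT) = (89.56 − 3.4184) · e^(0.0777·7/12)
= 86.1416 · e^0.045325 = 86.1416 × 1.046368 = €90.14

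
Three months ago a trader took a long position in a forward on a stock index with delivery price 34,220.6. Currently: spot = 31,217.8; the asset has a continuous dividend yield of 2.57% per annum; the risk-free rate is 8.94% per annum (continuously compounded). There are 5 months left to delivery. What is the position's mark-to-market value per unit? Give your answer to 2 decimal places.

-2084.04

Current fair forward for the remaining 5 months: F = S·e^((r − q)·T), (r − q) = 0.0894 − 0.0257 = 0.0637
F = 31217.8 · e^(0.0637 × 5/12) = 31217.8 × 1.02689703 = 32057.4661
Value of long forward = (F − K)·e^(−rT) = (32057.4661 − 34220.6) · e^(−0.0894·5/12)
= -2163.1339 × 0.96343525 = -2084.04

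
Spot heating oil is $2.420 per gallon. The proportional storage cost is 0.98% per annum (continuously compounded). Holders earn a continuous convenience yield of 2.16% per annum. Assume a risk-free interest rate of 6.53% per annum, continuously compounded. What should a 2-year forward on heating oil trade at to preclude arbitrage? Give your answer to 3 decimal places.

Net carry = r + u − y = 0.0653 + 0.0098 − 0.0216 = 0.0535
F = S·e^((r+u−y)T) = 2.420 · e^(0.0535 × 2) = 2.420 · e^0.107000
= 2.420 × 1.112934 = $2.693 per gallon

$2.693 per gallon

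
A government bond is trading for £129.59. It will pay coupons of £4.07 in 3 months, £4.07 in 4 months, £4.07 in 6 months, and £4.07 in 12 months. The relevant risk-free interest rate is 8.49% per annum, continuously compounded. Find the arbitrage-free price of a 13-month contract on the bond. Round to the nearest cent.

£124.99

PV(coupons) I = 4.07·e^(−0.0849·3/12) + 4.07·e^(−0.0849·4/12) + 4.07·e^(−0.0849·6/12) + 4.07·e^(−0.0849·12/12)
I = 3.9845 + 3.9564 + 3.9008 + 3.7387 = 15.5804
F = (S − I)·e^(rT) = (129.59 − 15.5804) · e^(0.0849·13/12)
= 114.0096 · e^0.091975 = 114.0096 × 1.096337 = £124.99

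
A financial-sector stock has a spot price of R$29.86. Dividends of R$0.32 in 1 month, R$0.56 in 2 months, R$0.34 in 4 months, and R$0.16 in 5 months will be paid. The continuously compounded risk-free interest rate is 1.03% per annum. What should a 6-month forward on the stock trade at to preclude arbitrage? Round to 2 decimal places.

PV(dividends) I = 0.32·e^(−0.0103·1/12) + 0.56·e^(−0.0103·2/12) + 0.34·e^(−0.0103·4/12) + 0.16·e^(−0.0103·5/12)
I = 0.3197 + 0.5590 + 0.3388 + 0.1593 = 1.3768
F = (S − I)·e^(rT) = (29.86 − 1.3768) · e^(0.0103·6/12)
= 28.4832 · e^0.005150 = 28.4832 × 1.005163 = R$28.63

R$28.63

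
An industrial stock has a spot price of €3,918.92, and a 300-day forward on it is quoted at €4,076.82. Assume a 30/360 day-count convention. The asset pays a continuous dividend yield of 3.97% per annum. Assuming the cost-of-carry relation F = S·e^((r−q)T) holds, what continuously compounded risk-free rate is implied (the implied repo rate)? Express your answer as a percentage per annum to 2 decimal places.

From F = S·e^((r−q)T): (r − q) = ln(F/S)/T
ln(4076.82/3918.92) = ln(1.040292) = 0.039501
(r − q) = 0.039501 / (300/360) = 0.047401
r = ln(F/S)/T + q = 0.047401 + 0.0397 = 0.087101
r = 8.71%

8.71%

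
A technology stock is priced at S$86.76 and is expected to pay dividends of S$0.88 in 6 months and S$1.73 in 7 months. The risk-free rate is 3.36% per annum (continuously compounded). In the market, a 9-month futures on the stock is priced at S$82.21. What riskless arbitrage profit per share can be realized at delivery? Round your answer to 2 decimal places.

PV(dividends) I = 0.88·e^(−0.0336·6/12) + 1.73·e^(−0.0336·7/12) = 2.5618
Fair futures F* = (S − I)·e^(rT) = (86.76 − 2.5618)·e^0.025200 = 84.1982 × 1.025520 = 86.3469
Market S$82.21 < fair 86.3469: forward underpriced → reverse cash-and-carry (short the stock, invest proceeds at r, pay the dividends, go long the forward).
Profit at T = |F_mkt − F*| = |82.21 − 86.3469| = S$4.14 per share

S$4.14 per share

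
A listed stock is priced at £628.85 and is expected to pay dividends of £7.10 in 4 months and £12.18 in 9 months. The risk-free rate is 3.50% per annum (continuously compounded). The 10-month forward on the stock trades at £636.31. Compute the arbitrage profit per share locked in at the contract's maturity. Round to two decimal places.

£8.29 per share

PV(dividends) I = 7.10·e^(−0.0350·4/12) + 12.18·e^(−0.0350·9/12) = 18.8821
Fair forward F* = (S − I)·e^(rT) = (628.85 − 18.8821)·e^0.029167 = 609.9679 × 1.029597 = 628.0211
Market £636.31 > fair 628.0211: forward overpriced → cash-and-carry (borrow at r, buy the stock and collect the dividends, short the forward).
Profit at T = |F_mkt − F*| = |636.31 − 628.0211| = £8.29 per share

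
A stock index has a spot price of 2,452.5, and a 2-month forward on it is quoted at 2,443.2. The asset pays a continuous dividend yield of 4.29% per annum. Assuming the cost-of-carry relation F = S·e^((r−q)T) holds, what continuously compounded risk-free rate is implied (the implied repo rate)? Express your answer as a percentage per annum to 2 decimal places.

From F = S·e^((r−q)T): (r − q) = ln(F/S)/T
ln(2443.2/2452.5) = ln(0.996208) = -0.003799
(r − q) = -0.003799 / (2/12) = -0.022794
r = ln(F/S)/T + q = -0.022794 + 0.0429 = 0.020106
r = 2.01%

2.01%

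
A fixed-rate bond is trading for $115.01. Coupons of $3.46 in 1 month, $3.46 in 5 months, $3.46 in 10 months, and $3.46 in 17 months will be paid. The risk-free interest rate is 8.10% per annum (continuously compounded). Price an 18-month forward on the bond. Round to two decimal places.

PV(coupons) I = 3.46·e^(−0.0810·1/12) + 3.46·e^(−0.0810·5/12) + 3.46·e^(−0.0810·10/12) + 3.46·e^(−0.0810·17/12)
I = 3.4367 + 3.3452 + 3.2342 + 3.0849 = 13.1010
F = (S − I)·e^(rT) = (115.01 − 13.1010) · e^(0.0810·18/12)
= 101.9090 · e^0.121500 = 101.9090 × 1.129189 = $115.07

$115.07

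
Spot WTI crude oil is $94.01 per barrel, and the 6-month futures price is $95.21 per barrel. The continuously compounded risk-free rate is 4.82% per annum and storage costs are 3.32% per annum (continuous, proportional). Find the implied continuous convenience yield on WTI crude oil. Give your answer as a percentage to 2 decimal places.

F = S·e^((r+u−y)T) ⇒ (r+u−y) = ln(F/S)/T
ln(95.21/94.01) = 0.012684; /T ⇒ 0.025368
y = r + u − ln(F/S)/T = 0.0482 + 0.0332 − 0.025368 = 0.056032
y = 5.60%

5.60%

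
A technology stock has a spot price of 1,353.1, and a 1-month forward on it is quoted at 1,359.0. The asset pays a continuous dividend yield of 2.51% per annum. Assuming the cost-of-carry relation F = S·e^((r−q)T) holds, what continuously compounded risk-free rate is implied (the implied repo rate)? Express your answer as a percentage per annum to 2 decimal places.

From F = S·e^((r−q)T): (r − q) = ln(F/S)/T
ln(1359.0/1353.1) = ln(1.004360) = 0.004351
(r − q) = 0.004351 / (1/12) = 0.052212
r = ln(F/S)/T + q = 0.052212 + 0.0251 = 0.077312
r = 7.73%

7.73%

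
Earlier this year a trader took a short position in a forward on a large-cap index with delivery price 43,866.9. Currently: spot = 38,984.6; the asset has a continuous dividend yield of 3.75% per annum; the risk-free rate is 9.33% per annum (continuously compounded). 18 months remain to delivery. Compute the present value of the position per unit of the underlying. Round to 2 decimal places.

Current fair forward for the remaining 18 months: F = S·e^((r − q)·T), (r − q) = 0.0933 − 0.0375 = 0.0558
F = 38984.6 · e^(0.0558 × 18/12) = 38984.6 × 1.08730265 = 42388.0589
Value of long forward = (F − K)·e^(−rT) = (42388.0589 − 43866.9) · e^(−0.0933·18/12)
= -1478.8411 × 0.86940170 = -1285.71
Short position value = −(long value) = 1285.71

1285.71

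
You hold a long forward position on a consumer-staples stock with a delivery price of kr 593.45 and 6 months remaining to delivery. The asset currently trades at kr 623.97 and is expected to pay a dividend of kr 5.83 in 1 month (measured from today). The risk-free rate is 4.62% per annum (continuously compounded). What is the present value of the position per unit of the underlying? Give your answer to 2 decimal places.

kr 38.26

PV(remaining dividends) I = 5.83·e^(−0.0462·1/12) = 5.8076
Current forward F = (S − I)·e^(rT) = (623.97 − 5.8076)·e^(0.0462·6/12) = 618.1624 × 1.023369 = 632.6082
Value (long) = (F − K)·e^(−rT) = (632.6082 − 593.45) × 0.977165 = 38.2640
Value = kr 38.26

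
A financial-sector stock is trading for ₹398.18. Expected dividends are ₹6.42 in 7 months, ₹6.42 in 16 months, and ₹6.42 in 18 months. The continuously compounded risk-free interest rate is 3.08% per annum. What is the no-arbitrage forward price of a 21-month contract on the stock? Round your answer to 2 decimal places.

₹400.60

PV(dividends) I = 6.42·e^(−0.0308·7/12) + 6.42·e^(−0.0308·16/12) + 6.42·e^(−0.0308·18/12)
I = 6.3057 + 6.1617 + 6.1301 = 18.5975
F = (S − I)·e^(rT) = (398.18 − 18.5975) · e^(0.0308·21/12)
= 379.5825 · e^0.053900 = 379.5825 × 1.055379 = ₹400.60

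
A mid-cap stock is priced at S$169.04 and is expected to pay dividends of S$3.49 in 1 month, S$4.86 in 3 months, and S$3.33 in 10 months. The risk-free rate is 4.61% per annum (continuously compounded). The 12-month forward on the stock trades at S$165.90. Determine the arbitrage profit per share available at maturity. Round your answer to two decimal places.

PV(dividends) I = 3.49·e^(−0.0461·1/12) + 4.86·e^(−0.0461·3/12) + 3.33·e^(−0.0461·10/12) = 11.4854
Fair forward F* = (S − I)·e^(rT) = (169.04 − 11.4854)·e^0.046100 = 157.5546 × 1.047179 = 164.9879
Market S$165.90 > fair 164.9879: forward overpriced → cash-and-carry (borrow at r, buy the stock and collect the dividends, short the forward).
Profit at T = |F_mkt − F*| = |165.90 − 164.9879| = S$0.91 per share

S$0.91 per share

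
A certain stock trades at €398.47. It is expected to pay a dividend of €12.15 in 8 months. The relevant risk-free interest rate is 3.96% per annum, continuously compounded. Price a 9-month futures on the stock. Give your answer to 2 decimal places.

€398.29

PV(dividends) I = 12.15·e^(−0.0396·8/12)
I = 11.8334
F = (S − I)·e^(rT) = (398.47 − 11.8334) · e^(0.0396·9/12)
= 386.6366 · e^0.029700 = 386.6366 × 1.030145 = €398.29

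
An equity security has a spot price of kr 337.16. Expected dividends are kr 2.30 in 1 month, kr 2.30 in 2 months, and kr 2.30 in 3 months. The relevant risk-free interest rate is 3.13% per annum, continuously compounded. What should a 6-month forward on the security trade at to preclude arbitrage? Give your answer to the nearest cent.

kr 335.51

PV(dividends) I = 2.30·e^(−0.0313·1/12) + 2.30·e^(−0.0313·2/12) + 2.30·e^(−0.0313·3/12)
I = 2.2940 + 2.2880 + 2.2821 = 6.8641
F = (S − I)·e^(rT) = (337.16 − 6.8641) · e^(0.0313·6/12)
= 330.2959 · e^0.015650 = 330.2959 × 1.015773 = kr 335.51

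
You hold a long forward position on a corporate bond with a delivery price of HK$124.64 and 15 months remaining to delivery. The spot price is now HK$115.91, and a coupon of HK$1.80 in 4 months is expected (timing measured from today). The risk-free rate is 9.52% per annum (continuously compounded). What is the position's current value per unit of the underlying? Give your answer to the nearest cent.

PV(remaining coupons) I = 1.80·e^(−0.0952·4/12) = 1.7438
Current forward F = (S − I)·e^(rT) = (115.91 − 1.7438)·e^(0.0952·15/12) = 114.1662 × 1.126370 = 128.5934
Value (long) = (F − K)·e^(−rT) = (128.5934 − 124.64) × 0.887808 = 3.5099
Value = HK$3.51

HK$3.51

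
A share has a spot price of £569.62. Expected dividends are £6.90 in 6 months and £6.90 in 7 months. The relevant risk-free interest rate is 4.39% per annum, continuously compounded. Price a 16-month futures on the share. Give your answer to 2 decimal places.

PV(dividends) I = 6.90·e^(−0.0439·6/12) + 6.90·e^(−0.0439·7/12)
I = 6.7502 + 6.7255 = 13.4757
F = (S − I)·e^(rT) = (569.62 − 13.4757) · e^(0.0439·16/12)
= 556.1443 · e^0.058533 = 556.1443 × 1.060280 = £589.67

£589.67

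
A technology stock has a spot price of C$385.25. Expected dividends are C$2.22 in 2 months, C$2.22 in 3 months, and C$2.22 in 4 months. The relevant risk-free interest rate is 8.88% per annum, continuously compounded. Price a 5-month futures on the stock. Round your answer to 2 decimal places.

C$393.01

PV(dividends) I = 2.22·e^(−0.0888·2/12) + 2.22·e^(−0.0888·3/12) + 2.22·e^(−0.0888·4/12)
I = 2.1874 + 2.1713 + 2.1553 = 6.5140
F = (S − I)·e^(rT) = (385.25 − 6.5140) · e^(0.0888·5/12)
= 378.7360 · e^0.037000 = 378.7360 × 1.037693 = C$393.01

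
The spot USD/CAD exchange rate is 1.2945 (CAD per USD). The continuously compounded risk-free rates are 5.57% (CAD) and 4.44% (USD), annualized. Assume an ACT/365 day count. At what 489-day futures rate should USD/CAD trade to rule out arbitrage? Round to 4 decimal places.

F = S·e^((r_CAD − r_USD)T) = 1.2945 · e^((0.0557 − 0.0444) × 489/365)
= 1.2945 · e^0.015139 = 1.2945 × 1.015254
F = 1.3142 CAD per USD

1.3142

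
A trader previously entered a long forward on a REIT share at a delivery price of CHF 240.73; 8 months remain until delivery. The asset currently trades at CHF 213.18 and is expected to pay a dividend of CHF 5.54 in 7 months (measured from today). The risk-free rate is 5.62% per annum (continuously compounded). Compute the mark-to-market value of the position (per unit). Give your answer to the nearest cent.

PV(remaining dividends) I = 5.54·e^(−0.0562·7/12) = 5.3613
Current forward F = (S − I)·e^(rT) = (213.18 − 5.3613)·e^(0.0562·8/12) = 207.8187 × 1.038177 = 215.7526
Value (long) = (F − K)·e^(−rT) = (215.7526 − 240.73) × 0.963227 = -24.0589
Value = -CHF 24.06

-CHF 24.06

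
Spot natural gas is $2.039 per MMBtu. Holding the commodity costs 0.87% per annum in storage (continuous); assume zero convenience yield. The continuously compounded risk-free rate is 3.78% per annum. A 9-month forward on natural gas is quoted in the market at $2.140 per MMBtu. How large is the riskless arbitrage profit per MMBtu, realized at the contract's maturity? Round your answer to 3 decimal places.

$0.029 per MMBtu

Fair forward: F* = S·e^(carry·T), with carry = (r + u) = 0.0378 + 0.0087 = 0.0465
F* = 2.039 · e^(0.0465 × 9/12) = 2.039 · e^0.034875 = 2.039 × 1.035490 = $2.1114
Market $2.140 > fair $2.1114: forward overpriced → cash-and-carry (buy spot, short the forward).
At maturity, profit = |F_mkt − F*| = |2.140 − 2.1114| = $0.029 per MMBtu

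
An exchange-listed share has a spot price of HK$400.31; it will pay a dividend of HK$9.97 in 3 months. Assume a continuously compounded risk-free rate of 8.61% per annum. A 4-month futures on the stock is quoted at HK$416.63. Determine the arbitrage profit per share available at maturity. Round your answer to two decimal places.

PV(dividends) I = 9.97·e^(−0.0861·3/12) = 9.7577
Fair futures F* = (S − I)·e^(rT) = (400.31 − 9.7577)·e^0.028700 = 390.5523 × 1.029116 = 401.9236
Market HK$416.63 > fair 401.9236: forward overpriced → cash-and-carry (borrow at r, buy the stock and collect the dividends, short the forward).
Profit at T = |F_mkt − F*| = |416.63 − 401.9236| = HK$14.71 per share

HK$14.71 per share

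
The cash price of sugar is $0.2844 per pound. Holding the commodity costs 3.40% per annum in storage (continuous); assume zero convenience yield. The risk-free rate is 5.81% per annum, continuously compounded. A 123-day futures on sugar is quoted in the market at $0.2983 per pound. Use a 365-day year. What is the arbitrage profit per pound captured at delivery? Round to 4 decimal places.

$0.0049 per pound

Fair futures: F* = S·e^(carry·T), with carry = (r + u) = 0.0581 + 0.0340 = 0.0921
F* = 0.2844 · e^(0.0921 × 123/365) = 0.2844 · e^0.031036 = 0.2844 × 1.031523 = $0.2934
Market $0.2983 > fair $0.2934: forward overpriced → cash-and-carry (buy spot, short the forward).
At maturity, profit = |F_mkt − F*| = |0.2983 − 0.2934| = $0.0049 per pound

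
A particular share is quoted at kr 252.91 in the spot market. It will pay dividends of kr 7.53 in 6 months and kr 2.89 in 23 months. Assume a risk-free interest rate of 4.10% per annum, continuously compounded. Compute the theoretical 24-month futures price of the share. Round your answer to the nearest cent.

PV(dividends) I = 7.53·e^(−0.0410·6/12) + 2.89·e^(−0.0410·23/12)
I = 7.3772 + 2.6716 = 10.0488
F = (S − I)·e^(rT) = (252.91 − 10.0488) · e^(0.0410·24/12)
= 242.8612 · e^0.082000 = 242.8612 × 1.085456 = kr 263.62

kr 263.62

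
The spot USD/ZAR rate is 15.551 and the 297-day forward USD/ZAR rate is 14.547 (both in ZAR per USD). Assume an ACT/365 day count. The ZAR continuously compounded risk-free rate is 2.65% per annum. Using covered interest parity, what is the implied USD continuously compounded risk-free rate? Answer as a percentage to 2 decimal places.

10.85%

F = S·e^((r_ZAR − r_USD)T) ⇒ r_USD = r_ZAR − ln(F/S)/T
ln(14.547/15.551) = -0.066740; /(297/365) = -0.082021
r_USD = 0.0265 + 0.082021 = 0.108521
r_USD = 10.85%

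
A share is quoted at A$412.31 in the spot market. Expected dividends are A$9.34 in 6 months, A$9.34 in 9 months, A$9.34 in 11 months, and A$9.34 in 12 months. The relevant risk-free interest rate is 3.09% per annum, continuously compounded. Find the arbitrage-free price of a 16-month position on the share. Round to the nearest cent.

A$391.66

PV(dividends) I = 9.34·e^(−0.0309·6/12) + 9.34·e^(−0.0309·9/12) + 9.34·e^(−0.0309·11/12) + 9.34·e^(−0.0309·12/12)
I = 9.1968 + 9.1260 + 9.0792 + 9.0558 = 36.4578
F = (S − I)·e^(rT) = (412.31 − 36.4578) · e^(0.0309·16/12)
= 375.8522 · e^0.041200 = 375.8522 × 1.042060 = A$391.66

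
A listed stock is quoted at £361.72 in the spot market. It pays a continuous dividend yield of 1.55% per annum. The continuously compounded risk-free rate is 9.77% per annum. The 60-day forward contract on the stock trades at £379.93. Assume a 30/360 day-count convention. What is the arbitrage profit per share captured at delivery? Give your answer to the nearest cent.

£13.22 per share

Fair forward: F* = S·e^(carry·T), with carry = (r − q) = 0.0977 − 0.0155 = 0.0822
F* = 361.72 · e^(0.0822 × 60/360) = 361.72 · e^0.013700 = 361.72 × 1.013794 = £366.7096
Market £379.93 > fair £366.7096: forward overpriced → cash-and-carry (buy spot, short the forward).
At maturity, profit = |F_mkt − F*| = |379.93 − 366.7096| = £13.22 per share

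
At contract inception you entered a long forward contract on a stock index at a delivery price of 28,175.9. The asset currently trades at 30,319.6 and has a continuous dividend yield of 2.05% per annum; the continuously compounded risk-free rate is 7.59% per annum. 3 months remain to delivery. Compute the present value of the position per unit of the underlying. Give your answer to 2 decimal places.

Current fair forward for the remaining 3 months: F = S·e^((r − q)·T), (r − q) = 0.0759 − 0.0205 = 0.0554
F = 30319.6 · e^(0.0554 × 3/12) = 30319.6 × 1.01394636 = 30742.4481
Value of long forward = (F − K)·e^(−rT) = (30742.4481 − 28175.9) · e^(−0.0759·3/12)
= 2566.5481 × 0.98120389 = 2518.31

2518.31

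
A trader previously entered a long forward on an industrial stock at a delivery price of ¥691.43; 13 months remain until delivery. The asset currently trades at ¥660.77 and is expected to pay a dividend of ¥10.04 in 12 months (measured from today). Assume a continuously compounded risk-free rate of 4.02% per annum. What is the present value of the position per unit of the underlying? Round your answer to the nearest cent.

-¥10.84

PV(remaining dividends) I = 10.04·e^(−0.0402·12/12) = 9.6444
Current forward F = (S − I)·e^(rT) = (660.77 − 9.6444)·e^(0.0402·13/12) = 651.1256 × 1.044512 = 680.1085
Value (long) = (F − K)·e^(−rT) = (680.1085 − 691.43) × 0.957385 = -10.8390
Value = -¥10.84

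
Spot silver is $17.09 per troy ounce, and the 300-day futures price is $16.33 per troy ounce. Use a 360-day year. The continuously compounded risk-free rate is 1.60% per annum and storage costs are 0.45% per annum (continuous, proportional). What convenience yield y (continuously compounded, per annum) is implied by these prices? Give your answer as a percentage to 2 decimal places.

7.51%

F = S·e^((r+u−y)T) ⇒ (r+u−y) = ln(F/S)/T
ln(16.33/17.09) = -0.045490; /T ⇒ -0.054588
y = r + u − ln(F/S)/T = 0.0160 + 0.0045 + 0.054588 = 0.075088
y = 7.51%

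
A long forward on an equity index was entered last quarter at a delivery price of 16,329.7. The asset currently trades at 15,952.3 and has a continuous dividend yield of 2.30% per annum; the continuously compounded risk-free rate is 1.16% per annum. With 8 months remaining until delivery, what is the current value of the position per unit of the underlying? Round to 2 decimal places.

-494.34

Current fair forward for the remaining 8 months: F = S·e^((r − q)·T), (r − q) = 0.0116 − 0.0230 = -0.0114
F = 15952.3 · e^(-0.0114 × 8/12) = 15952.3 × 0.99242881 = 15831.5221
Value of long forward = (F − K)·e^(−rT) = (15831.5221 − 16329.7) · e^(−0.0116·8/12)
= -498.1779 × 0.99229649 = -494.34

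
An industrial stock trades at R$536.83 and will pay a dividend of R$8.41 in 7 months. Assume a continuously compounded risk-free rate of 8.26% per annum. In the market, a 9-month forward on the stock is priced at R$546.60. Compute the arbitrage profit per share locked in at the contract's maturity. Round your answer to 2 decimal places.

PV(dividends) I = 8.41·e^(−0.0826·7/12) = 8.0144
Fair forward F* = (S − I)·e^(rT) = (536.83 − 8.0144)·e^0.061950 = 528.8156 × 1.063909 = 562.6117
Market R$546.60 < fair 562.6117: forward underpriced → reverse cash-and-carry (short the stock, invest proceeds at r, pay the dividends, go long the forward).
Profit at T = |F_mkt − F*| = |546.60 − 562.6117| = R$16.01 per share

R$16.01 per share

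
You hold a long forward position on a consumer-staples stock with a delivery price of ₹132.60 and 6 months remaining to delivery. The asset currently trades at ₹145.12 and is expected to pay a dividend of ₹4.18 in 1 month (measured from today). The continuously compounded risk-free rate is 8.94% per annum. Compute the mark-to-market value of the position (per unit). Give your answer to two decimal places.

PV(remaining dividends) I = 4.18·e^(−0.0894·1/12) = 4.1490
Current forward F = (S − I)·e^(rT) = (145.12 − 4.1490)·e^(0.0894·6/12) = 140.9710 × 1.045714 = 147.4153
Value (long) = (F − K)·e^(−rT) = (147.4153 − 132.60) × 0.956284 = 14.1676
Value = ₹14.17

₹14.17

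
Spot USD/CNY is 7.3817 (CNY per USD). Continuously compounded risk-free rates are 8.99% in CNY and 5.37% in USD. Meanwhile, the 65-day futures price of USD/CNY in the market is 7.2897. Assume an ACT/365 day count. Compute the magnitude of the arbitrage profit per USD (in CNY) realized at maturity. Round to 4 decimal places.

Fair futures: F* = S·e^(carry·T), with carry = (r_CNY − r_USD) = 0.0899 − 0.0537 = 0.0362
F* = 7.3817 · e^(0.0362 × 65/365) = 7.3817 · e^0.006447 = 7.3817 × 1.006468 = 7.4294
Market 7.2897 < fair 7.4294: forward underpriced → reverse cash-and-carry (short spot, go long the forward).
At maturity, profit = |F_mkt − F*| = |7.2897 − 7.4294| = 0.1397 per USD (in CNY)

0.1397 per USD (in CNY)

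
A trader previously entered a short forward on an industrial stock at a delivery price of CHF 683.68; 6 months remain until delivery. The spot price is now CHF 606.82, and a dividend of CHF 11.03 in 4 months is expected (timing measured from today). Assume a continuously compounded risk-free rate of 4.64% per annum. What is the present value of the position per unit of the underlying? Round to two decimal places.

PV(remaining dividends) I = 11.03·e^(−0.0464·4/12) = 10.8607
Current forward F = (S − I)·e^(rT) = (606.82 − 10.8607)·e^(0.0464·6/12) = 595.9593 × 1.023471 = 609.9471
Value (long) = (F − K)·e^(−rT) = (609.9471 − 683.68) × 0.977067 = -72.0420
Short position value = −(long value) = CHF 72.04

CHF 72.04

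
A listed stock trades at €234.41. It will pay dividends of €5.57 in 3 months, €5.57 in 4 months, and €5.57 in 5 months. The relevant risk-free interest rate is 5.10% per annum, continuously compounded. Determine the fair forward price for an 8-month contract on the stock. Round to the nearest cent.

PV(dividends) I = 5.57·e^(−0.0510·3/12) + 5.57·e^(−0.0510·4/12) + 5.57·e^(−0.0510·5/12)
I = 5.4994 + 5.4761 + 5.4529 = 16.4284
F = (S − I)·e^(rT) = (234.41 − 16.4284) · e^(0.0510·8/12)
= 217.9816 · e^0.034000 = 217.9816 × 1.034585 = €225.52

€225.52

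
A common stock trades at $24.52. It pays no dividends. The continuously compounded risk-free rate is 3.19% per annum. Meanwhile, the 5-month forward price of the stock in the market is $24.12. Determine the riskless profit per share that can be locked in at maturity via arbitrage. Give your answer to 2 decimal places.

$0.73 per share

Fair forward: F* = S·e^(carry·T), with carry = r = 0.0319
F* = 24.52 · e^(0.0319 × 5/12) = 24.52 · e^0.013292 = 24.52 × 1.013381 = $24.8481
Market $24.12 < fair $24.8481: forward underpriced → reverse cash-and-carry (short spot, go long the forward).
At maturity, profit = |F_mkt − F*| = |24.12 − 24.8481| = $0.73 per share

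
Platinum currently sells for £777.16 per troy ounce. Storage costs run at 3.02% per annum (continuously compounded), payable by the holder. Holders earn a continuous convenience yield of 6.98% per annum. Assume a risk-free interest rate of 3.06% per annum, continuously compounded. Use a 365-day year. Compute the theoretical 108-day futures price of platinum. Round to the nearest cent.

Net carry = r + u − y = 0.0306 + 0.0302 − 0.0698 = -0.0090
F = S·e^((r+u−y)T) = 777.16 · e^(-0.0090 × 108/365) = 777.16 · e^-0.002663
= 777.16 × 0.997341 = £775.09 per troy ounce

£775.09 per troy ounce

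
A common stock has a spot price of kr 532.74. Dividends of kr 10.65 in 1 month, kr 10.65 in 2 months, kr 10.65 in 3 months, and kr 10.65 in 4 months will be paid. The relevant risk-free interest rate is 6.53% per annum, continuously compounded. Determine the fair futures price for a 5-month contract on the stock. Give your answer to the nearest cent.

PV(dividends) I = 10.65·e^(−0.0653·1/12) + 10.65·e^(−0.0653·2/12) + 10.65·e^(−0.0653·3/12) + 10.65·e^(−0.0653·4/12)
I = 10.5922 + 10.5347 + 10.4776 + 10.4207 = 42.0252
F = (S − I)·e^(rT) = (532.74 − 42.0252) · e^(0.0653·5/12)
= 490.7148 · e^0.027208 = 490.7148 × 1.027582 = kr 504.25

kr 504.25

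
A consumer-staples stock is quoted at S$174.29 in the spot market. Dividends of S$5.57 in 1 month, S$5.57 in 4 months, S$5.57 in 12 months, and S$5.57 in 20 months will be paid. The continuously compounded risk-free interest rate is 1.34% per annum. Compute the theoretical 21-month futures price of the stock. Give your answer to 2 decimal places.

S$155.85

PV(dividends) I = 5.57·e^(−0.0134·1/12) + 5.57·e^(−0.0134·4/12) + 5.57·e^(−0.0134·12/12) + 5.57·e^(−0.0134·20/12)
I = 5.5638 + 5.5452 + 5.4959 + 5.4470 = 22.0519
F = (S − I)·e^(rT) = (174.29 − 22.0519) · e^(0.0134·21/12)
= 152.2381 · e^0.023450 = 152.2381 × 1.023727 = S$155.85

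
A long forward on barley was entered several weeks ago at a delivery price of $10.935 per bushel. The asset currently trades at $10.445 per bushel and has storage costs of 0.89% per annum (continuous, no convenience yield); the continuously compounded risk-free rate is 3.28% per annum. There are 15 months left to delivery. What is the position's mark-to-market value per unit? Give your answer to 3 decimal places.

$0.066 per bushel

Current fair forward for the remaining 15 months: F = S·e^((r + u)·T), (r + u) = 0.0328 + 0.0089 = 0.0417
F = 10.445 · e^(0.0417 × 15/12) = 10.445 × 1.053507 = 11.0039
Value of long forward = (F − K)·e^(−rT) = (11.0039 − 10.935) · e^(−0.0328·15/12)
= 0.0689 × 0.959829 = 0.066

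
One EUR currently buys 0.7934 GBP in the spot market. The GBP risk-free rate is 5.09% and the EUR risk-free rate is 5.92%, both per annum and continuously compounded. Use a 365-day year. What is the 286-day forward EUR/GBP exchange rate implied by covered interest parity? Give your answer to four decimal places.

0.7883

F = S·e^((r_GBP − r_EUR)T) = 0.7934 · e^((0.0509 − 0.0592) × 286/365)
= 0.7934 · e^-0.006504 = 0.7934 × 0.993517
F = 0.7883 GBP per EUR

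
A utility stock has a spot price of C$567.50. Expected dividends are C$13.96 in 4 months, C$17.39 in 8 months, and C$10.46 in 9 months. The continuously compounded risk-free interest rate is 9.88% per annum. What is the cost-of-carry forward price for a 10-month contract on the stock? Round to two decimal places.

C$573.31

PV(dividends) I = 13.96·e^(−0.0988·4/12) + 17.39·e^(−0.0988·8/12) + 10.46·e^(−0.0988·9/12)
I = 13.5077 + 16.2815 + 9.7129 = 39.5021
F = (S − I)·e^(rT) = (567.50 − 39.5021) · e^(0.0988·10/12)
= 527.9979 · e^0.082333 = 527.9979 × 1.085817 = C$573.31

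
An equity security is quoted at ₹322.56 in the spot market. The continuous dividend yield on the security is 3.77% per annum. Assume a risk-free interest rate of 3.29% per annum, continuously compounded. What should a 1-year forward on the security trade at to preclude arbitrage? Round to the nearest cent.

₹321.02

F = S·e^((r − q)T) = 322.56 · e^((0.0329 − 0.0377) × 1)
= 322.56 · e^-0.004800 = 322.56 × 0.995212
F = ₹321.02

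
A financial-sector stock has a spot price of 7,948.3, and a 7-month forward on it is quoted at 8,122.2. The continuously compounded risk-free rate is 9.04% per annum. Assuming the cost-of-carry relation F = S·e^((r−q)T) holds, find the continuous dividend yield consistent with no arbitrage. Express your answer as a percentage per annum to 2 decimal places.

5.33%

From F = S·e^((r−q)T): (r − q) = ln(F/S)/T
ln(8122.2/7948.3) = ln(1.021879) = 0.021643
(r − q) = 0.021643 / (7/12) = 0.037102
q = r − ln(F/S)/T = 0.0904 − 0.037102 = 0.053298
q = 5.33%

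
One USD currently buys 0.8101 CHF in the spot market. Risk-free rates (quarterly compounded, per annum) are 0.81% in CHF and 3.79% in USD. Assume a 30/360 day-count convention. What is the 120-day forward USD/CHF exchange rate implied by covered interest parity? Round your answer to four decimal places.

By covered interest parity, F = S · (1+r_CHF/4)^(4T) / (1+r_USD/4)^(4T)
= 0.8101 × 1.002701 / 1.012653 = 0.8101 × 0.990172
F = 0.8021 CHF per USD

0.8021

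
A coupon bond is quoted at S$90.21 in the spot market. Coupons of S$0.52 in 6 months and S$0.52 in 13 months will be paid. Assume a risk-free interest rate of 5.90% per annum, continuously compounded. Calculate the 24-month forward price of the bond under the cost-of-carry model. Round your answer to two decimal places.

S$100.39

PV(coupons) I = 0.52·e^(−0.0590·6/12) + 0.52·e^(−0.0590·13/12)
I = 0.5049 + 0.4878 = 0.9927
F = (S − I)·e^(rT) = (90.21 − 0.9927) · e^(0.0590·24/12)
= 89.2173 · e^0.118000 = 89.2173 × 1.125244 = S$100.39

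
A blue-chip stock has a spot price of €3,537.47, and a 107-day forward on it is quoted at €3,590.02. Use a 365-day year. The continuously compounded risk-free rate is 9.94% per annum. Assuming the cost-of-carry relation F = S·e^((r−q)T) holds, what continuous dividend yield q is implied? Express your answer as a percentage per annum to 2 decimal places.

From F = S·e^((r−q)T): (r − q) = ln(F/S)/T
ln(3590.02/3537.47) = ln(1.014855) = 0.014746
(r − q) = 0.014746 / (107/365) = 0.050302
q = r − ln(F/S)/T = 0.0994 − 0.050302 = 0.049098
q = 4.91%

4.91%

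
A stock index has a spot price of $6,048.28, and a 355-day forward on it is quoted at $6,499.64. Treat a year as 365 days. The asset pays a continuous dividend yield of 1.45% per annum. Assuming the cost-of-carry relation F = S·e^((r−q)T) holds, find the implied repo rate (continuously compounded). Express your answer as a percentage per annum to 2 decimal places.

From F = S·e^((r−q)T): (r − q) = ln(F/S)/T
ln(6499.64/6048.28) = ln(1.074626) = 0.071973
(r − q) = 0.071973 / (355/365) = 0.074000
r = ln(F/S)/T + q = 0.074000 + 0.0145 = 0.088500
r = 8.85%

8.85%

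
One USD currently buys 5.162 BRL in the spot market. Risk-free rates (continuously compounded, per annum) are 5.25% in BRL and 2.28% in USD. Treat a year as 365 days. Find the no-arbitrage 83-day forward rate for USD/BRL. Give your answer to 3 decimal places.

F = S·e^((r_BRL − r_USD)T) = 5.162 · e^((0.0525 − 0.0228) × 83/365)
= 5.162 · e^0.006754 = 5.162 × 1.006777
F = 5.197 BRL per USD

5.197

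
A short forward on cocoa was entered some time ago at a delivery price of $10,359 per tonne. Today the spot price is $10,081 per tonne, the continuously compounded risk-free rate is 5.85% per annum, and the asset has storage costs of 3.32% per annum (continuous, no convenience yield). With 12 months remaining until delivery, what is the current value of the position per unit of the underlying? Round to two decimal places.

Current fair forward for the remaining 12 months: F = S·e^((r + u)·T), (r + u) = 0.0585 + 0.0332 = 0.0917
F = 10081 · e^(0.0917 × 12/12) = 10081 × 1.09603596 = 11049.1385
Value of long forward = (F − K)·e^(−rT) = (11049.1385 − 10359) · e^(−0.0585·12/12)
= 690.1385 × 0.94317824 = 650.92
Short position value = −(long value) = -$650.92

-$650.92 per tonne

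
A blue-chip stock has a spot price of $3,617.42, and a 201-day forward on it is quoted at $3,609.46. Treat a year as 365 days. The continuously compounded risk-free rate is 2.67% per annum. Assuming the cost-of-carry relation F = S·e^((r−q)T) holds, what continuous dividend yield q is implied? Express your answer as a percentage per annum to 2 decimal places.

3.07%

From F = S·e^((r−q)T): (r − q) = ln(F/S)/T
ln(3609.46/3617.42) = ln(0.997800) = -0.002202
(r − q) = -0.002202 / (201/365) = -0.003999
q = r − ln(F/S)/T = 0.0267 + 0.003999 = 0.030699
q = 3.07%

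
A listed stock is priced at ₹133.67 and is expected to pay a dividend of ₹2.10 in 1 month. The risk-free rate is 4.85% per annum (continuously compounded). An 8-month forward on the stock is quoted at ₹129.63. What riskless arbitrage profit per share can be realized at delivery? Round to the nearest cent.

PV(dividends) I = 2.10·e^(−0.0485·1/12) = 2.0915
Fair forward F* = (S − I)·e^(rT) = (133.67 − 2.0915)·e^0.032333 = 131.5785 × 1.032861 = 135.9023
Market ₹129.63 < fair 135.9023: forward underpriced → reverse cash-and-carry (short the stock, invest proceeds at r, pay the dividends, go long the forward).
Profit at T = |F_mkt − F*| = |129.63 − 135.9023| = ₹6.27 per share

₹6.27 per share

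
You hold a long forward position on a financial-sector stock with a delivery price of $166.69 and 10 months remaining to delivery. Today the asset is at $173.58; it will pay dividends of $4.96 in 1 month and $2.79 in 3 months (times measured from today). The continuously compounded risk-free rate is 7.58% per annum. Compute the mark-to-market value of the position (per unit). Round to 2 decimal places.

$9.43

PV(remaining dividends) I = 4.96·e^(−0.0758·1/12) + 2.79·e^(−0.0758·3/12) = 7.6664
Current forward F = (S − I)·e^(rT) = (173.58 − 7.6664)·e^(0.0758·10/12) = 165.9136 × 1.065204 = 176.7318
Value (long) = (F − K)·e^(−rT) = (176.7318 − 166.69) × 0.938787 = 9.4271
Value = $9.43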